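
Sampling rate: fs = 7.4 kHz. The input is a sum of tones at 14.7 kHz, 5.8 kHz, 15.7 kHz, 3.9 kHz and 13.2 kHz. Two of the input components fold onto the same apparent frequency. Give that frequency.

fs/2 = 3.7 kHz.
14.7 kHz mod fs = 7.3 kHz.
7.3 kHz > fs/2 = 3.7 kHz, folds to fs − 7.3 kHz = 0.1 kHz.
5.8 kHz > fs/2 = 3.7 kHz, folds to fs − 5.8 kHz = 1.6 kHz.
15.7 kHz mod fs = 0.9 kHz.
0.9 kHz ≤ fs/2 = 3.7 kHz, appears at 0.9 kHz.
3.9 kHz > fs/2 = 3.7 kHz, folds to fs − 3.9 kHz = 3.5 kHz.
13.2 kHz mod fs = 5.8 kHz.
5.8 kHz > fs/2 = 3.7 kHz, folds to fs − 5.8 kHz = 1.6 kHz.
5.8 kHz and 13.2 kHz both map to 1.6 kHz.

1.6 kHz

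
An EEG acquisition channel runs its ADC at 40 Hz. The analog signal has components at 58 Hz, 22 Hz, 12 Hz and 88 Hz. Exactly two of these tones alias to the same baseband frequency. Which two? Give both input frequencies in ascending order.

22 Hz, 58 Hz

fs/2 = 20 Hz.
58 Hz mod fs = 18 Hz.
18 Hz ≤ fs/2 = 20 Hz, appears at 18 Hz.
22 Hz > fs/2 = 20 Hz, folds to fs − 22 Hz = 18 Hz.
12 Hz ≤ fs/2 = 20 Hz, passes unchanged.
88 Hz mod fs = 8 Hz.
8 Hz ≤ fs/2 = 20 Hz, appears at 8 Hz.
22 Hz and 58 Hz both map to 18 Hz.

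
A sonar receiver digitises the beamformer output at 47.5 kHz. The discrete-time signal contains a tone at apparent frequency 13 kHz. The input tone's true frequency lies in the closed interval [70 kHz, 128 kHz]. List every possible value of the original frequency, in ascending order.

82 kHz, 108 kHz

Frequencies that alias to 13 kHz are k·fs ± 13 kHz for integer k ≥ 0.
k=0: 13 kHz.
k=1: 34.5 kHz, 60.5 kHz.
k=2: 82 kHz, 108 kHz.
k=3: 129.5 kHz, 155.5 kHz.
Within [70 kHz, 128 kHz]: 82 kHz, 108 kHz.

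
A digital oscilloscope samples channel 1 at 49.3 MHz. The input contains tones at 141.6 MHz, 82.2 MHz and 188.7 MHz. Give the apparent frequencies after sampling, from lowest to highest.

6.3 MHz, 8.5 MHz, 16.4 MHz

fs/2 = 24.65 MHz.
141.6 MHz mod fs = 43 MHz.
43 MHz > fs/2 = 24.65 MHz, folds to fs − 43 MHz = 6.3 MHz.
82.2 MHz mod fs = 32.9 MHz.
32.9 MHz > fs/2 = 24.65 MHz, folds to fs − 32.9 MHz = 16.4 MHz.
188.7 MHz mod fs = 40.8 MHz.
40.8 MHz > fs/2 = 24.65 MHz, folds to fs − 40.8 MHz = 8.5 MHz.
Distinct values: {6.3 MHz, 8.5 MHz, 16.4 MHz}.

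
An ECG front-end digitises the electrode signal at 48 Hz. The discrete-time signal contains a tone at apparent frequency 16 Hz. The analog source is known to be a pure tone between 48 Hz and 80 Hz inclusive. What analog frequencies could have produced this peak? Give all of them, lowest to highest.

64 Hz, 80 Hz

Frequencies that alias to 16 Hz are k·fs ± 16 Hz for integer k ≥ 0.
k=0: 16 Hz.
k=1: 32 Hz, 64 Hz.
k=2: 80 Hz, 112 Hz.
k=3: 128 Hz, 160 Hz.
Within [48 Hz, 80 Hz]: 64 Hz, 80 Hz.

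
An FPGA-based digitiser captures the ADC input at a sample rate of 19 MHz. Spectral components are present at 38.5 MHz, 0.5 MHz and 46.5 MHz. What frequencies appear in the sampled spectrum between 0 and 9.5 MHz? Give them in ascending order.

0.5 MHz, 8.5 MHz

fs/2 = 9.5 MHz.
38.5 MHz mod fs = 0.5 MHz.
0.5 MHz ≤ fs/2 = 9.5 MHz, appears at 0.5 MHz.
0.5 MHz ≤ fs/2 = 9.5 MHz, passes unchanged.
46.5 MHz mod fs = 8.5 MHz.
8.5 MHz ≤ fs/2 = 9.5 MHz, appears at 8.5 MHz.
Distinct values: {0.5 MHz, 8.5 MHz}.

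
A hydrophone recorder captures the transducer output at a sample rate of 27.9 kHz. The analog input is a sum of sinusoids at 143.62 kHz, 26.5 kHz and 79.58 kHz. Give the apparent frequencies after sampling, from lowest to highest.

fs/2 = 13.95 kHz.
143.62 kHz mod fs = 4.12 kHz.
4.12 kHz ≤ fs/2 = 13.95 kHz, appears at 4.12 kHz.
26.5 kHz > fs/2 = 13.95 kHz, folds to fs − 26.5 kHz = 1.4 kHz.
79.58 kHz mod fs = 23.78 kHz.
23.78 kHz > fs/2 = 13.95 kHz, folds to fs − 23.78 kHz = 4.12 kHz.
Distinct values: {1.4 kHz, 4.12 kHz}.

1.4 kHz, 4.12 kHz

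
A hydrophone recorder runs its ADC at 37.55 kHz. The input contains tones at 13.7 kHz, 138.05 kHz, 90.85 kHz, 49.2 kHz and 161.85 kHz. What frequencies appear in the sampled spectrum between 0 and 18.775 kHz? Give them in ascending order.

11.65 kHz, 12.15 kHz, 13.7 kHz, 15.75 kHz

fs/2 = 18.775 kHz.
13.7 kHz ≤ fs/2 = 18.775 kHz, passes unchanged.
138.05 kHz mod fs = 25.4 kHz.
25.4 kHz > fs/2 = 18.775 kHz, folds to fs − 25.4 kHz = 12.15 kHz.
90.85 kHz mod fs = 15.75 kHz.
15.75 kHz ≤ fs/2 = 18.775 kHz, appears at 15.75 kHz.
49.2 kHz mod fs = 11.65 kHz.
11.65 kHz ≤ fs/2 = 18.775 kHz, appears at 11.65 kHz.
161.85 kHz mod fs = 11.65 kHz.
11.65 kHz ≤ fs/2 = 18.775 kHz, appears at 11.65 kHz.
Distinct values: {11.65 kHz, 12.15 kHz, 13.7 kHz, 15.75 kHz}.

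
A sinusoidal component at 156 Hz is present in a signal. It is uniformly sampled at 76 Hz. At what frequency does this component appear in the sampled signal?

156 Hz mod fs = 4 Hz.
4 Hz ≤ fs/2 = 38 Hz, appears at 4 Hz.

4 Hz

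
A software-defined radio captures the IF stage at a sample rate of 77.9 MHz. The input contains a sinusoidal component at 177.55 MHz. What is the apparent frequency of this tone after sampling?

177.55 MHz mod fs = 21.75 MHz.
21.75 MHz ≤ fs/2 = 38.95 MHz, appears at 21.75 MHz.

21.75 MHz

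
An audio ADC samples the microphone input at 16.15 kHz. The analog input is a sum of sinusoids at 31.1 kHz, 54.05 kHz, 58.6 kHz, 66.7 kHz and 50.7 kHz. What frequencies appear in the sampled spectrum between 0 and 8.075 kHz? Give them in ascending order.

fs/2 = 8.075 kHz.
31.1 kHz mod fs = 14.95 kHz.
14.95 kHz > fs/2 = 8.075 kHz, folds to fs − 14.95 kHz = 1.2 kHz.
54.05 kHz mod fs = 5.6 kHz.
5.6 kHz ≤ fs/2 = 8.075 kHz, appears at 5.6 kHz.
58.6 kHz mod fs = 10.15 kHz.
10.15 kHz > fs/2 = 8.075 kHz, folds to fs − 10.15 kHz = 6 kHz.
66.7 kHz mod fs = 2.1 kHz.
2.1 kHz ≤ fs/2 = 8.075 kHz, appears at 2.1 kHz.
50.7 kHz mod fs = 2.25 kHz.
2.25 kHz ≤ fs/2 = 8.075 kHz, appears at 2.25 kHz.
Distinct values: {1.2 kHz, 2.1 kHz, 2.25 kHz, 5.6 kHz, 6 kHz}.

1.2 kHz, 2.1 kHz, 2.25 kHz, 5.6 kHz, 6 kHz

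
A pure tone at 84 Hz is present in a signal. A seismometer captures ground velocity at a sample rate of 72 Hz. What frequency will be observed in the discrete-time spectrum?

84 Hz mod fs = 12 Hz.
12 Hz ≤ fs/2 = 36 Hz, appears at 12 Hz.

12 Hz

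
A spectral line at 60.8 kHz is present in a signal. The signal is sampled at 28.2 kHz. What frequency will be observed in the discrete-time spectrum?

60.8 kHz mod fs = 4.4 kHz.
4.4 kHz ≤ fs/2 = 14.1 kHz, appears at 4.4 kHz.

4.4 kHz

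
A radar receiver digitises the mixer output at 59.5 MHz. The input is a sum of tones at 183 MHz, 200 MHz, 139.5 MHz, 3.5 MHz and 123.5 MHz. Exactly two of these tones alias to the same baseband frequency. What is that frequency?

fs/2 = 29.75 MHz.
183 MHz mod fs = 4.5 MHz.
4.5 MHz ≤ fs/2 = 29.75 MHz, appears at 4.5 MHz.
200 MHz mod fs = 21.5 MHz.
21.5 MHz ≤ fs/2 = 29.75 MHz, appears at 21.5 MHz.
139.5 MHz mod fs = 20.5 MHz.
20.5 MHz ≤ fs/2 = 29.75 MHz, appears at 20.5 MHz.
3.5 MHz ≤ fs/2 = 29.75 MHz, passes unchanged.
123.5 MHz mod fs = 4.5 MHz.
4.5 MHz ≤ fs/2 = 29.75 MHz, appears at 4.5 MHz.
123.5 MHz and 183 MHz both map to 4.5 MHz.

4.5 MHz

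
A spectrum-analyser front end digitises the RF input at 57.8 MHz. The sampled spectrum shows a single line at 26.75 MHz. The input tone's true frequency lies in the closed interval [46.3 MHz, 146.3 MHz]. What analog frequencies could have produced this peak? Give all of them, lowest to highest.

Frequencies that alias to 26.75 MHz are k·fs ± 26.75 MHz for integer k ≥ 0.
k=0: 26.75 MHz.
k=1: 31.05 MHz, 84.55 MHz.
k=2: 88.85 MHz, 142.35 MHz.
k=3: 146.65 MHz, 200.15 MHz.
Within [46.3 MHz, 146.3 MHz]: 84.55 MHz, 88.85 MHz, 142.35 MHz.

84.55 MHz, 88.85 MHz, 142.35 MHz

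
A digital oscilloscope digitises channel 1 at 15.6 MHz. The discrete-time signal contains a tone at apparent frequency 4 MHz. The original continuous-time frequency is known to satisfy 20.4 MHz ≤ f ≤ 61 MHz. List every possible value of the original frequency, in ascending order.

27.2 MHz, 35.2 MHz, 42.8 MHz, 50.8 MHz, 58.4 MHz

Frequencies that alias to 4 MHz are k·fs ± 4 MHz for integer k ≥ 0.
k=0: 4 MHz.
k=1: 11.6 MHz, 19.6 MHz.
k=2: 27.2 MHz, 35.2 MHz.
k=3: 42.8 MHz, 50.8 MHz.
k=4: 58.4 MHz, 66.4 MHz.
k=5: 74 MHz, 82 MHz.
Within [20.4 MHz, 61 MHz]: 27.2 MHz, 35.2 MHz, 42.8 MHz, 50.8 MHz, 58.4 MHz.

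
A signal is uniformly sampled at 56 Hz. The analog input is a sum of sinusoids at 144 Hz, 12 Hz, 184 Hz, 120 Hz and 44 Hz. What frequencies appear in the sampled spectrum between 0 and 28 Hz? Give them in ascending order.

8 Hz, 12 Hz, 16 Hz, 24 Hz

fs/2 = 28 Hz.
144 Hz mod fs = 32 Hz.
32 Hz > fs/2 = 28 Hz, folds to fs − 32 Hz = 24 Hz.
12 Hz ≤ fs/2 = 28 Hz, passes unchanged.
184 Hz mod fs = 16 Hz.
16 Hz ≤ fs/2 = 28 Hz, appears at 16 Hz.
120 Hz mod fs = 8 Hz.
8 Hz ≤ fs/2 = 28 Hz, appears at 8 Hz.
44 Hz > fs/2 = 28 Hz, folds to fs − 44 Hz = 12 Hz.
Distinct values: {8 Hz, 12 Hz, 16 Hz, 24 Hz}.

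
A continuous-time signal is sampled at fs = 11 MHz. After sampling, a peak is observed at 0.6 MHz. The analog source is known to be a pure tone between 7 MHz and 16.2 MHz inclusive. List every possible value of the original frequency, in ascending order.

Frequencies that alias to 0.6 MHz are k·fs ± 0.6 MHz for integer k ≥ 0.
k=0: 0.6 MHz.
k=1: 10.4 MHz, 11.6 MHz.
k=2: 21.4 MHz, 22.6 MHz.
Within [7 MHz, 16.2 MHz]: 10.4 MHz, 11.6 MHz.

10.4 MHz, 11.6 MHz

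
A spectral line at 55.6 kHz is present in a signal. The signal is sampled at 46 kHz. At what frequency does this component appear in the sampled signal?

55.6 kHz mod fs = 9.6 kHz.
9.6 kHz ≤ fs/2 = 23 kHz, appears at 9.6 kHz.

9.6 kHz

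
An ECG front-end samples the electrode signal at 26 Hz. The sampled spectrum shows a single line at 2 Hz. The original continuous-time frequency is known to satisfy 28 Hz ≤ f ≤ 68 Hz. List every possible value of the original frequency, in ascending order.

28 Hz, 50 Hz, 54 Hz

Frequencies that alias to 2 Hz are k·fs ± 2 Hz for integer k ≥ 0.
k=0: 2 Hz.
k=1: 24 Hz, 28 Hz.
k=2: 50 Hz, 54 Hz.
k=3: 76 Hz, 80 Hz.
Within [28 Hz, 68 Hz]: 28 Hz, 50 Hz, 54 Hz.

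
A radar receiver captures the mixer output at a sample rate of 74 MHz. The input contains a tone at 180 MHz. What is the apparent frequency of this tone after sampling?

32 MHz

180 MHz mod fs = 32 MHz.
32 MHz ≤ fs/2 = 37 MHz, appears at 32 MHz.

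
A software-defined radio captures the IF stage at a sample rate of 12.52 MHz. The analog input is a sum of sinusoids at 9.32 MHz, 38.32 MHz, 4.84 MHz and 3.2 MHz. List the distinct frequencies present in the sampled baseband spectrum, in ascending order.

0.76 MHz, 3.2 MHz, 4.84 MHz

fs/2 = 6.26 MHz.
9.32 MHz > fs/2 = 6.26 MHz, folds to fs − 9.32 MHz = 3.2 MHz.
38.32 MHz mod fs = 0.76 MHz.
0.76 MHz ≤ fs/2 = 6.26 MHz, appears at 0.76 MHz.
4.84 MHz ≤ fs/2 = 6.26 MHz, passes unchanged.
3.2 MHz ≤ fs/2 = 6.26 MHz, passes unchanged.
Distinct values: {0.76 MHz, 3.2 MHz, 4.84 MHz}.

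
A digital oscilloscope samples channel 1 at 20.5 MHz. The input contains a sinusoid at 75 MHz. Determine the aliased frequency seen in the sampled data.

75 MHz mod fs = 13.5 MHz.
13.5 MHz > fs/2 = 10.25 MHz, folds to fs − 13.5 MHz = 7 MHz.

7 MHz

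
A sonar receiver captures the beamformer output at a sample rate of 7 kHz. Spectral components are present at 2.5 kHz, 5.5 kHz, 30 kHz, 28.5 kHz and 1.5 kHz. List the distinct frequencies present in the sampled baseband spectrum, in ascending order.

0.5 kHz, 1.5 kHz, 2 kHz, 2.5 kHz

fs/2 = 3.5 kHz.
2.5 kHz ≤ fs/2 = 3.5 kHz, passes unchanged.
5.5 kHz > fs/2 = 3.5 kHz, folds to fs − 5.5 kHz = 1.5 kHz.
30 kHz mod fs = 2 kHz.
2 kHz ≤ fs/2 = 3.5 kHz, appears at 2 kHz.
28.5 kHz mod fs = 0.5 kHz.
0.5 kHz ≤ fs/2 = 3.5 kHz, appears at 0.5 kHz.
1.5 kHz ≤ fs/2 = 3.5 kHz, passes unchanged.
Distinct values: {0.5 kHz, 1.5 kHz, 2 kHz, 2.5 kHz}.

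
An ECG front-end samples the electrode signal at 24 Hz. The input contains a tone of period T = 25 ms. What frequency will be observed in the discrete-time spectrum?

8 Hz

T = 25 ms → f = 1/T = 40 Hz.
40 Hz mod fs = 16 Hz.
16 Hz > fs/2 = 12 Hz, folds to fs − 16 Hz = 8 Hz.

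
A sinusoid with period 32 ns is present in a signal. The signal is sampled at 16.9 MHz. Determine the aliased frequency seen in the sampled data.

2.55 MHz

T = 32 ns → f = 1/T = 31.25 MHz.
31.25 MHz mod fs = 14.35 MHz.
14.35 MHz > fs/2 = 8.45 MHz, folds to fs − 14.35 MHz = 2.55 MHz.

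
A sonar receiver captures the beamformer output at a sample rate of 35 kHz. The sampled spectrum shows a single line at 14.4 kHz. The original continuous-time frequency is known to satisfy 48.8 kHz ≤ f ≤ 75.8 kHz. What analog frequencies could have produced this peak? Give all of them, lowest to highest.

Frequencies that alias to 14.4 kHz are k·fs ± 14.4 kHz for integer k ≥ 0.
k=0: 14.4 kHz.
k=1: 20.6 kHz, 49.4 kHz.
k=2: 55.6 kHz, 84.4 kHz.
k=3: 90.6 kHz, 119.4 kHz.
Within [48.8 kHz, 75.8 kHz]: 49.4 kHz, 55.6 kHz.

49.4 kHz, 55.6 kHz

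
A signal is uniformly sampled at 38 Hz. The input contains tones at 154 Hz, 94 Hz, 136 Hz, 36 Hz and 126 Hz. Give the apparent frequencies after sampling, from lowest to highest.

fs/2 = 19 Hz.
154 Hz mod fs = 2 Hz.
2 Hz ≤ fs/2 = 19 Hz, appears at 2 Hz.
94 Hz mod fs = 18 Hz.
18 Hz ≤ fs/2 = 19 Hz, appears at 18 Hz.
136 Hz mod fs = 22 Hz.
22 Hz > fs/2 = 19 Hz, folds to fs − 22 Hz = 16 Hz.
36 Hz > fs/2 = 19 Hz, folds to fs − 36 Hz = 2 Hz.
126 Hz mod fs = 12 Hz.
12 Hz ≤ fs/2 = 19 Hz, appears at 12 Hz.
Distinct values: {2 Hz, 12 Hz, 16 Hz, 18 Hz}.

2 Hz, 12 Hz, 16 Hz, 18 Hz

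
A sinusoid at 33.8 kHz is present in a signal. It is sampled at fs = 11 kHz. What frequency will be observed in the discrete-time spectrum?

33.8 kHz mod fs = 0.8 kHz.
0.8 kHz ≤ fs/2 = 5.5 kHz, appears at 0.8 kHz.

0.8 kHz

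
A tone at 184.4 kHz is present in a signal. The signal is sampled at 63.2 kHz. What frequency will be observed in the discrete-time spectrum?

184.4 kHz mod fs = 58 kHz.
58 kHz > fs/2 = 31.6 kHz, folds to fs − 58 kHz = 5.2 kHz.

5.2 kHz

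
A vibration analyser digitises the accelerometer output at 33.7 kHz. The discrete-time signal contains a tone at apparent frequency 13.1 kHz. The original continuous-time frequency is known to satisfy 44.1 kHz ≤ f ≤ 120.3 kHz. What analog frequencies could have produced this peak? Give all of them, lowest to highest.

Frequencies that alias to 13.1 kHz are k·fs ± 13.1 kHz for integer k ≥ 0.
k=0: 13.1 kHz.
k=1: 20.6 kHz, 46.8 kHz.
k=2: 54.3 kHz, 80.5 kHz.
k=3: 88 kHz, 114.2 kHz.
k=4: 121.7 kHz, 147.9 kHz.
Within [44.1 kHz, 120.3 kHz]: 46.8 kHz, 54.3 kHz, 80.5 kHz, 88 kHz, 114.2 kHz.

46.8 kHz, 54.3 kHz, 80.5 kHz, 88 kHz, 114.2 kHz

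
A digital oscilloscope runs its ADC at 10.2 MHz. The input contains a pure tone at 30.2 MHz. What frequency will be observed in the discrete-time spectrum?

30.2 MHz mod fs = 9.8 MHz.
9.8 MHz > fs/2 = 5.1 MHz, folds to fs − 9.8 MHz = 0.4 MHz.

0.4 MHz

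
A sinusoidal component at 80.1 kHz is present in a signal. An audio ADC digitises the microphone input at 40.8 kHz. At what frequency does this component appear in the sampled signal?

80.1 kHz mod fs = 39.3 kHz.
39.3 kHz > fs/2 = 20.4 kHz, folds to fs − 39.3 kHz = 1.5 kHz.

1.5 kHz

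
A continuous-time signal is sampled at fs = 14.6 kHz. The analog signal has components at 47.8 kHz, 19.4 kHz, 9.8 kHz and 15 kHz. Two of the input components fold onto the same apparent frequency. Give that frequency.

4.8 kHz

fs/2 = 7.3 kHz.
47.8 kHz mod fs = 4 kHz.
4 kHz ≤ fs/2 = 7.3 kHz, appears at 4 kHz.
19.4 kHz mod fs = 4.8 kHz.
4.8 kHz ≤ fs/2 = 7.3 kHz, appears at 4.8 kHz.
9.8 kHz > fs/2 = 7.3 kHz, folds to fs − 9.8 kHz = 4.8 kHz.
15 kHz mod fs = 0.4 kHz.
0.4 kHz ≤ fs/2 = 7.3 kHz, appears at 0.4 kHz.
9.8 kHz and 19.4 kHz both map to 4.8 kHz.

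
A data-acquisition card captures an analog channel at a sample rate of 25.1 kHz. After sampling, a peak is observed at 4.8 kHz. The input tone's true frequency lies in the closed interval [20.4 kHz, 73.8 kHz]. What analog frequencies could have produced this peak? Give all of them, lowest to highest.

Frequencies that alias to 4.8 kHz are k·fs ± 4.8 kHz for integer k ≥ 0.
k=0: 4.8 kHz.
k=1: 20.3 kHz, 29.9 kHz.
k=2: 45.4 kHz, 55 kHz.
k=3: 70.5 kHz, 80.1 kHz.
k=4: 95.6 kHz, 105.2 kHz.
Within [20.4 kHz, 73.8 kHz]: 29.9 kHz, 45.4 kHz, 55 kHz, 70.5 kHz.

29.9 kHz, 45.4 kHz, 55 kHz, 70.5 kHz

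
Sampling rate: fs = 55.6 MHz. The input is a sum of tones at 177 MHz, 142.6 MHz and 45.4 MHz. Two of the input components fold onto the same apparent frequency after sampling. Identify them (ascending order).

fs/2 = 27.8 MHz.
177 MHz mod fs = 10.2 MHz.
10.2 MHz ≤ fs/2 = 27.8 MHz, appears at 10.2 MHz.
142.6 MHz mod fs = 31.4 MHz.
31.4 MHz > fs/2 = 27.8 MHz, folds to fs − 31.4 MHz = 24.2 MHz.
45.4 MHz > fs/2 = 27.8 MHz, folds to fs − 45.4 MHz = 10.2 MHz.
45.4 MHz and 177 MHz both map to 10.2 MHz.

45.4 MHz, 177 MHz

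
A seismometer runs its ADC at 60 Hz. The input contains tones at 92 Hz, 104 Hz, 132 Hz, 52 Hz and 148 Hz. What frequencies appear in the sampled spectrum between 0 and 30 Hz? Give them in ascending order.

fs/2 = 30 Hz.
92 Hz mod fs = 32 Hz.
32 Hz > fs/2 = 30 Hz, folds to fs − 32 Hz = 28 Hz.
104 Hz mod fs = 44 Hz.
44 Hz > fs/2 = 30 Hz, folds to fs − 44 Hz = 16 Hz.
132 Hz mod fs = 12 Hz.
12 Hz ≤ fs/2 = 30 Hz, appears at 12 Hz.
52 Hz > fs/2 = 30 Hz, folds to fs − 52 Hz = 8 Hz.
148 Hz mod fs = 28 Hz.
28 Hz ≤ fs/2 = 30 Hz, appears at 28 Hz.
Distinct values: {8 Hz, 12 Hz, 16 Hz, 28 Hz}.

8 Hz, 12 Hz, 16 Hz, 28 Hz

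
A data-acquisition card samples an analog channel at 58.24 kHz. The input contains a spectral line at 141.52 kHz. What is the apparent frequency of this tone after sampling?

25.04 kHz

141.52 kHz mod fs = 25.04 kHz.
25.04 kHz ≤ fs/2 = 29.12 kHz, appears at 25.04 kHz.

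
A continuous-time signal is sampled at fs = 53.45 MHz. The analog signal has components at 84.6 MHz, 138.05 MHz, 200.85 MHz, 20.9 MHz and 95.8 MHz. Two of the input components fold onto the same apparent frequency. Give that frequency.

22.3 MHz

fs/2 = 26.725 MHz.
84.6 MHz mod fs = 31.15 MHz.
31.15 MHz > fs/2 = 26.725 MHz, folds to fs − 31.15 MHz = 22.3 MHz.
138.05 MHz mod fs = 31.15 MHz.
31.15 MHz > fs/2 = 26.725 MHz, folds to fs − 31.15 MHz = 22.3 MHz.
200.85 MHz mod fs = 40.5 MHz.
40.5 MHz > fs/2 = 26.725 MHz, folds to fs − 40.5 MHz = 12.95 MHz.
20.9 MHz ≤ fs/2 = 26.725 MHz, passes unchanged.
95.8 MHz mod fs = 42.35 MHz.
42.35 MHz > fs/2 = 26.725 MHz, folds to fs − 42.35 MHz = 11.1 MHz.
84.6 MHz and 138.05 MHz both map to 22.3 MHz.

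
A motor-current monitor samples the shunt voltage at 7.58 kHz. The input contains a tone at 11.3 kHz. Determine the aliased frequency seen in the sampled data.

3.72 kHz

11.3 kHz mod fs = 3.72 kHz.
3.72 kHz ≤ fs/2 = 3.79 kHz, appears at 3.72 kHz.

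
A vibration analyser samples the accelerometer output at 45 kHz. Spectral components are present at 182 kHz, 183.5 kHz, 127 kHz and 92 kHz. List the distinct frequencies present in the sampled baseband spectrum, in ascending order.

fs/2 = 22.5 kHz.
182 kHz mod fs = 2 kHz.
2 kHz ≤ fs/2 = 22.5 kHz, appears at 2 kHz.
183.5 kHz mod fs = 3.5 kHz.
3.5 kHz ≤ fs/2 = 22.5 kHz, appears at 3.5 kHz.
127 kHz mod fs = 37 kHz.
37 kHz > fs/2 = 22.5 kHz, folds to fs − 37 kHz = 8 kHz.
92 kHz mod fs = 2 kHz.
2 kHz ≤ fs/2 = 22.5 kHz, appears at 2 kHz.
Distinct values: {2 kHz, 3.5 kHz, 8 kHz}.

2 kHz, 3.5 kHz, 8 kHz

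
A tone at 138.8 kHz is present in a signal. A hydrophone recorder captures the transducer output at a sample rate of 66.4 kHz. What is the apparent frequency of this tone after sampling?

6 kHz

138.8 kHz mod fs = 6 kHz.
6 kHz ≤ fs/2 = 33.2 kHz, appears at 6 kHz.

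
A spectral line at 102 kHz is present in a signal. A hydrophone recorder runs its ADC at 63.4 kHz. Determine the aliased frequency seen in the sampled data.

24.8 kHz

102 kHz mod fs = 38.6 kHz.
38.6 kHz > fs/2 = 31.7 kHz, folds to fs − 38.6 kHz = 24.8 kHz.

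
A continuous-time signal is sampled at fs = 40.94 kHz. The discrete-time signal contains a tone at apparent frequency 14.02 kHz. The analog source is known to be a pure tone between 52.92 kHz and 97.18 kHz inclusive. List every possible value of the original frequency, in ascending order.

Frequencies that alias to 14.02 kHz are k·fs ± 14.02 kHz for integer k ≥ 0.
k=0: 14.02 kHz.
k=1: 26.92 kHz, 54.96 kHz.
k=2: 67.86 kHz, 95.9 kHz.
k=3: 108.8 kHz, 136.84 kHz.
Within [52.92 kHz, 97.18 kHz]: 54.96 kHz, 67.86 kHz, 95.9 kHz.

54.96 kHz, 67.86 kHz, 95.9 kHz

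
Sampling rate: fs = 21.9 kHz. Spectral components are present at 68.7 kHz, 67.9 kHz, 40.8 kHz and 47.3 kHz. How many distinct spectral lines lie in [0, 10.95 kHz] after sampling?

3

fs/2 = 10.95 kHz.
68.7 kHz mod fs = 3 kHz.
3 kHz ≤ fs/2 = 10.95 kHz, appears at 3 kHz.
67.9 kHz mod fs = 2.2 kHz.
2.2 kHz ≤ fs/2 = 10.95 kHz, appears at 2.2 kHz.
40.8 kHz mod fs = 18.9 kHz.
18.9 kHz > fs/2 = 10.95 kHz, folds to fs − 18.9 kHz = 3 kHz.
47.3 kHz mod fs = 3.5 kHz.
3.5 kHz ≤ fs/2 = 10.95 kHz, appears at 3.5 kHz.
Distinct values: {2.2 kHz, 3 kHz, 3.5 kHz} → 3.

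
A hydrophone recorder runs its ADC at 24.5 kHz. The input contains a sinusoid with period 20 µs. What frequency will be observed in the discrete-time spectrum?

T = 20 µs → f = 1/T = 50 kHz.
50 kHz mod fs = 1 kHz.
1 kHz ≤ fs/2 = 12.25 kHz, appears at 1 kHz.

1 kHz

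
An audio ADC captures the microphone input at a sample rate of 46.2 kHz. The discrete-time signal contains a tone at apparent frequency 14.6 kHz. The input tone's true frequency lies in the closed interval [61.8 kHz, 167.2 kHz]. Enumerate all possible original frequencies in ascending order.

Frequencies that alias to 14.6 kHz are k·fs ± 14.6 kHz for integer k ≥ 0.
k=0: 14.6 kHz.
k=1: 31.6 kHz, 60.8 kHz.
k=2: 77.8 kHz, 107 kHz.
k=3: 124 kHz, 153.2 kHz.
k=4: 170.2 kHz, 199.4 kHz.
Within [61.8 kHz, 167.2 kHz]: 77.8 kHz, 107 kHz, 124 kHz, 153.2 kHz.

77.8 kHz, 107 kHz, 124 kHz, 153.2 kHz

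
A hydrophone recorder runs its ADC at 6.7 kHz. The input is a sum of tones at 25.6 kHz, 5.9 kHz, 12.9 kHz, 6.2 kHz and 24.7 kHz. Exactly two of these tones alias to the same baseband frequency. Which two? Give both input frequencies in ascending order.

fs/2 = 3.35 kHz.
25.6 kHz mod fs = 5.5 kHz.
5.5 kHz > fs/2 = 3.35 kHz, folds to fs − 5.5 kHz = 1.2 kHz.
5.9 kHz > fs/2 = 3.35 kHz, folds to fs − 5.9 kHz = 0.8 kHz.
12.9 kHz mod fs = 6.2 kHz.
6.2 kHz > fs/2 = 3.35 kHz, folds to fs − 6.2 kHz = 0.5 kHz.
6.2 kHz > fs/2 = 3.35 kHz, folds to fs − 6.2 kHz = 0.5 kHz.
24.7 kHz mod fs = 4.6 kHz.
4.6 kHz > fs/2 = 3.35 kHz, folds to fs − 4.6 kHz = 2.1 kHz.
6.2 kHz and 12.9 kHz both map to 0.5 kHz.

6.2 kHz, 12.9 kHz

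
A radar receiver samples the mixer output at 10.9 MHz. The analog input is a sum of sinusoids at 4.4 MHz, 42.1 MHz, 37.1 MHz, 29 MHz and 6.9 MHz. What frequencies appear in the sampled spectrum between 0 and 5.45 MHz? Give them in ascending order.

1.5 MHz, 3.7 MHz, 4 MHz, 4.4 MHz

fs/2 = 5.45 MHz.
4.4 MHz ≤ fs/2 = 5.45 MHz, passes unchanged.
42.1 MHz mod fs = 9.4 MHz.
9.4 MHz > fs/2 = 5.45 MHz, folds to fs − 9.4 MHz = 1.5 MHz.
37.1 MHz mod fs = 4.4 MHz.
4.4 MHz ≤ fs/2 = 5.45 MHz, appears at 4.4 MHz.
29 MHz mod fs = 7.2 MHz.
7.2 MHz > fs/2 = 5.45 MHz, folds to fs − 7.2 MHz = 3.7 MHz.
6.9 MHz > fs/2 = 5.45 MHz, folds to fs − 6.9 MHz = 4 MHz.
Distinct values: {1.5 MHz, 3.7 MHz, 4 MHz, 4.4 MHz}.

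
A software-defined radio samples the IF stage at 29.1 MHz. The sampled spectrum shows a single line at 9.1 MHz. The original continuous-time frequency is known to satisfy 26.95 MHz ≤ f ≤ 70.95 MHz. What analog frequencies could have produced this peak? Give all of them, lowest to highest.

38.2 MHz, 49.1 MHz, 67.3 MHz

Frequencies that alias to 9.1 MHz are k·fs ± 9.1 MHz for integer k ≥ 0.
k=0: 9.1 MHz.
k=1: 20 MHz, 38.2 MHz.
k=2: 49.1 MHz, 67.3 MHz.
k=3: 78.2 MHz, 96.4 MHz.
Within [26.95 MHz, 70.95 MHz]: 38.2 MHz, 49.1 MHz, 67.3 MHz.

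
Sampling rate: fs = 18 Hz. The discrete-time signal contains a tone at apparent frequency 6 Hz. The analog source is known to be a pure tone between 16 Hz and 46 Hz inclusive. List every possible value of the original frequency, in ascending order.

Frequencies that alias to 6 Hz are k·fs ± 6 Hz for integer k ≥ 0.
k=0: 6 Hz.
k=1: 12 Hz, 24 Hz.
k=2: 30 Hz, 42 Hz.
k=3: 48 Hz, 60 Hz.
Within [16 Hz, 46 Hz]: 24 Hz, 30 Hz, 42 Hz.

24 Hz, 30 Hz, 42 Hz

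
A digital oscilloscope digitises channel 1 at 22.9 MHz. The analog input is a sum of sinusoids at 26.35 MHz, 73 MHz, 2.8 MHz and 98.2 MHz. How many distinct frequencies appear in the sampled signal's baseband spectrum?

fs/2 = 11.45 MHz.
26.35 MHz mod fs = 3.45 MHz.
3.45 MHz ≤ fs/2 = 11.45 MHz, appears at 3.45 MHz.
73 MHz mod fs = 4.3 MHz.
4.3 MHz ≤ fs/2 = 11.45 MHz, appears at 4.3 MHz.
2.8 MHz ≤ fs/2 = 11.45 MHz, passes unchanged.
98.2 MHz mod fs = 6.6 MHz.
6.6 MHz ≤ fs/2 = 11.45 MHz, appears at 6.6 MHz.
Distinct values: {2.8 MHz, 3.45 MHz, 4.3 MHz, 6.6 MHz} → 4.

4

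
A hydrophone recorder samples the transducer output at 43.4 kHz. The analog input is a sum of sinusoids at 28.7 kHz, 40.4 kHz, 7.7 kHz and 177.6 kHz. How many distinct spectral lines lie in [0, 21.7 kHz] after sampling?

4

fs/2 = 21.7 kHz.
28.7 kHz > fs/2 = 21.7 kHz, folds to fs − 28.7 kHz = 14.7 kHz.
40.4 kHz > fs/2 = 21.7 kHz, folds to fs − 40.4 kHz = 3 kHz.
7.7 kHz ≤ fs/2 = 21.7 kHz, passes unchanged.
177.6 kHz mod fs = 4 kHz.
4 kHz ≤ fs/2 = 21.7 kHz, appears at 4 kHz.
Distinct values: {3 kHz, 4 kHz, 7.7 kHz, 14.7 kHz} → 4.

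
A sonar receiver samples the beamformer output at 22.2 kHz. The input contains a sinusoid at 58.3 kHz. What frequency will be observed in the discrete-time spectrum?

8.3 kHz

58.3 kHz mod fs = 13.9 kHz.
13.9 kHz > fs/2 = 11.1 kHz, folds to fs − 13.9 kHz = 8.3 kHz.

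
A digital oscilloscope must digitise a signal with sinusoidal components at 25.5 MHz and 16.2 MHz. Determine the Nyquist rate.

51 MHz

Highest-frequency component: 25.5 MHz.
Nyquist rate = 2 × 25.5 MHz = 51 MHz.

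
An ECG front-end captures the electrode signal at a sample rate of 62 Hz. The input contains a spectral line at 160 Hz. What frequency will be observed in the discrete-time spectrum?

26 Hz

160 Hz mod fs = 36 Hz.
36 Hz > fs/2 = 31 Hz, folds to fs − 36 Hz = 26 Hz.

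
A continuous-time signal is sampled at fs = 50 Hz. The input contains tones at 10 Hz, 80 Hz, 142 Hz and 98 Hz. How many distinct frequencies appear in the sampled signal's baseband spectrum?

fs/2 = 25 Hz.
10 Hz ≤ fs/2 = 25 Hz, passes unchanged.
80 Hz mod fs = 30 Hz.
30 Hz > fs/2 = 25 Hz, folds to fs − 30 Hz = 20 Hz.
142 Hz mod fs = 42 Hz.
42 Hz > fs/2 = 25 Hz, folds to fs − 42 Hz = 8 Hz.
98 Hz mod fs = 48 Hz.
48 Hz > fs/2 = 25 Hz, folds to fs − 48 Hz = 2 Hz.
Distinct values: {2 Hz, 8 Hz, 10 Hz, 20 Hz} → 4.

4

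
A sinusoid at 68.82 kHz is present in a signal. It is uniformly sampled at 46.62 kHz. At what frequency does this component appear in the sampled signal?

22.2 kHz

68.82 kHz mod fs = 22.2 kHz.
22.2 kHz ≤ fs/2 = 23.31 kHz, appears at 22.2 kHz.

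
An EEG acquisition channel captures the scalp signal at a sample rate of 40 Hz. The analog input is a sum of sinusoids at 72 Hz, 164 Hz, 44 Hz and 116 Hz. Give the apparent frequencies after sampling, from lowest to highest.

fs/2 = 20 Hz.
72 Hz mod fs = 32 Hz.
32 Hz > fs/2 = 20 Hz, folds to fs − 32 Hz = 8 Hz.
164 Hz mod fs = 4 Hz.
4 Hz ≤ fs/2 = 20 Hz, appears at 4 Hz.
44 Hz mod fs = 4 Hz.
4 Hz ≤ fs/2 = 20 Hz, appears at 4 Hz.
116 Hz mod fs = 36 Hz.
36 Hz > fs/2 = 20 Hz, folds to fs − 36 Hz = 4 Hz.
Distinct values: {4 Hz, 8 Hz}.

4 Hz, 8 Hz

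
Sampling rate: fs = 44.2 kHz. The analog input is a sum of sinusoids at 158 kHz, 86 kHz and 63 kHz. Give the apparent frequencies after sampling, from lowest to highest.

fs/2 = 22.1 kHz.
158 kHz mod fs = 25.4 kHz.
25.4 kHz > fs/2 = 22.1 kHz, folds to fs − 25.4 kHz = 18.8 kHz.
86 kHz mod fs = 41.8 kHz.
41.8 kHz > fs/2 = 22.1 kHz, folds to fs − 41.8 kHz = 2.4 kHz.
63 kHz mod fs = 18.8 kHz.
18.8 kHz ≤ fs/2 = 22.1 kHz, appears at 18.8 kHz.
Distinct values: {2.4 kHz, 18.8 kHz}.

2.4 kHz, 18.8 kHz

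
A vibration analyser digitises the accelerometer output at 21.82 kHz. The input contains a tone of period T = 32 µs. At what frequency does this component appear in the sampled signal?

9.43 kHz

T = 32 µs → f = 1/T = 31.25 kHz.
31.25 kHz mod fs = 9.43 kHz.
9.43 kHz ≤ fs/2 = 10.91 kHz, appears at 9.43 kHz.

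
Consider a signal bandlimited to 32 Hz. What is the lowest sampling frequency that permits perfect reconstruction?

Nyquist rate = 2 × 32 Hz = 64 Hz.

64 Hz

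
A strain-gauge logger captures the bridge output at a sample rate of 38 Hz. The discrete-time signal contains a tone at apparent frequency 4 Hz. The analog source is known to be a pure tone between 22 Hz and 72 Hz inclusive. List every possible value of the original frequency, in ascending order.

34 Hz, 42 Hz, 72 Hz

Frequencies that alias to 4 Hz are k·fs ± 4 Hz for integer k ≥ 0.
k=0: 4 Hz.
k=1: 34 Hz, 42 Hz.
k=2: 72 Hz, 80 Hz.
k=3: 110 Hz, 118 Hz.
Within [22 Hz, 72 Hz]: 34 Hz, 42 Hz, 72 Hz.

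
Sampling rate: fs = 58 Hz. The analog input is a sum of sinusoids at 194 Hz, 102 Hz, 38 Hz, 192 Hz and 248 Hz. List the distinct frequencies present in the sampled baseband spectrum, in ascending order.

14 Hz, 16 Hz, 18 Hz, 20 Hz

fs/2 = 29 Hz.
194 Hz mod fs = 20 Hz.
20 Hz ≤ fs/2 = 29 Hz, appears at 20 Hz.
102 Hz mod fs = 44 Hz.
44 Hz > fs/2 = 29 Hz, folds to fs − 44 Hz = 14 Hz.
38 Hz > fs/2 = 29 Hz, folds to fs − 38 Hz = 20 Hz.
192 Hz mod fs = 18 Hz.
18 Hz ≤ fs/2 = 29 Hz, appears at 18 Hz.
248 Hz mod fs = 16 Hz.
16 Hz ≤ fs/2 = 29 Hz, appears at 16 Hz.
Distinct values: {14 Hz, 16 Hz, 18 Hz, 20 Hz}.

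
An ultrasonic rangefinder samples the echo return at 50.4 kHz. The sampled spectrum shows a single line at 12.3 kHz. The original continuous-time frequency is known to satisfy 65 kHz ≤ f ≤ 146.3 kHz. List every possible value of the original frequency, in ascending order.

Frequencies that alias to 12.3 kHz are k·fs ± 12.3 kHz for integer k ≥ 0.
k=0: 12.3 kHz.
k=1: 38.1 kHz, 62.7 kHz.
k=2: 88.5 kHz, 113.1 kHz.
k=3: 138.9 kHz, 163.5 kHz.
k=4: 189.3 kHz, 213.9 kHz.
Within [65 kHz, 146.3 kHz]: 88.5 kHz, 113.1 kHz, 138.9 kHz.

88.5 kHz, 113.1 kHz, 138.9 kHz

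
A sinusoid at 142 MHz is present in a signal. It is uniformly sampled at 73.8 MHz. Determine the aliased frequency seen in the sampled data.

5.6 MHz

142 MHz mod fs = 68.2 MHz.
68.2 MHz > fs/2 = 36.9 MHz, folds to fs − 68.2 MHz = 5.6 MHz.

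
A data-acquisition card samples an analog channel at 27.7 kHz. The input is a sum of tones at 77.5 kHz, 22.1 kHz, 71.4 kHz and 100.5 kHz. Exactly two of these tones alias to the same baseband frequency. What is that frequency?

fs/2 = 13.85 kHz.
77.5 kHz mod fs = 22.1 kHz.
22.1 kHz > fs/2 = 13.85 kHz, folds to fs − 22.1 kHz = 5.6 kHz.
22.1 kHz > fs/2 = 13.85 kHz, folds to fs − 22.1 kHz = 5.6 kHz.
71.4 kHz mod fs = 16 kHz.
16 kHz > fs/2 = 13.85 kHz, folds to fs − 16 kHz = 11.7 kHz.
100.5 kHz mod fs = 17.4 kHz.
17.4 kHz > fs/2 = 13.85 kHz, folds to fs − 17.4 kHz = 10.3 kHz.
22.1 kHz and 77.5 kHz both map to 5.6 kHz.

5.6 kHz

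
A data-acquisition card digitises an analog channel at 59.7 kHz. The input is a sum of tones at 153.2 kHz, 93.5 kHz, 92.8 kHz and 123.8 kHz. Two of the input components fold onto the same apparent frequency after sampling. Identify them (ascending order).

fs/2 = 29.85 kHz.
153.2 kHz mod fs = 33.8 kHz.
33.8 kHz > fs/2 = 29.85 kHz, folds to fs − 33.8 kHz = 25.9 kHz.
93.5 kHz mod fs = 33.8 kHz.
33.8 kHz > fs/2 = 29.85 kHz, folds to fs − 33.8 kHz = 25.9 kHz.
92.8 kHz mod fs = 33.1 kHz.
33.1 kHz > fs/2 = 29.85 kHz, folds to fs − 33.1 kHz = 26.6 kHz.
123.8 kHz mod fs = 4.4 kHz.
4.4 kHz ≤ fs/2 = 29.85 kHz, appears at 4.4 kHz.
93.5 kHz and 153.2 kHz both map to 25.9 kHz.

93.5 kHz, 153.2 kHz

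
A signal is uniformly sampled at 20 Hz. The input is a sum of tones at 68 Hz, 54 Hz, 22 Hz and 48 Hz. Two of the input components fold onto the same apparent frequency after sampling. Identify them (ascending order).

48 Hz, 68 Hz

fs/2 = 10 Hz.
68 Hz mod fs = 8 Hz.
8 Hz ≤ fs/2 = 10 Hz, appears at 8 Hz.
54 Hz mod fs = 14 Hz.
14 Hz > fs/2 = 10 Hz, folds to fs − 14 Hz = 6 Hz.
22 Hz mod fs = 2 Hz.
2 Hz ≤ fs/2 = 10 Hz, appears at 2 Hz.
48 Hz mod fs = 8 Hz.
8 Hz ≤ fs/2 = 10 Hz, appears at 8 Hz.
48 Hz and 68 Hz both map to 8 Hz.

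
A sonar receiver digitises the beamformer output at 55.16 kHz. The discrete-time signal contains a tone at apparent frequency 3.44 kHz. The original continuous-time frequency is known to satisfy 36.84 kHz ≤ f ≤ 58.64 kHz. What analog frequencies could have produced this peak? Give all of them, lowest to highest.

51.72 kHz, 58.6 kHz

Frequencies that alias to 3.44 kHz are k·fs ± 3.44 kHz for integer k ≥ 0.
k=0: 3.44 kHz.
k=1: 51.72 kHz, 58.6 kHz.
k=2: 106.88 kHz, 113.76 kHz.
Within [36.84 kHz, 58.64 kHz]: 51.72 kHz, 58.6 kHz.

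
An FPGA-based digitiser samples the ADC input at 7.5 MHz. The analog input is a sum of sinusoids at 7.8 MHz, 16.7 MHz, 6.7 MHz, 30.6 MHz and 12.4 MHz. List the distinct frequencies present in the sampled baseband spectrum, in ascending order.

0.3 MHz, 0.6 MHz, 0.8 MHz, 1.7 MHz, 2.6 MHz

fs/2 = 3.75 MHz.
7.8 MHz mod fs = 0.3 MHz.
0.3 MHz ≤ fs/2 = 3.75 MHz, appears at 0.3 MHz.
16.7 MHz mod fs = 1.7 MHz.
1.7 MHz ≤ fs/2 = 3.75 MHz, appears at 1.7 MHz.
6.7 MHz > fs/2 = 3.75 MHz, folds to fs − 6.7 MHz = 0.8 MHz.
30.6 MHz mod fs = 0.6 MHz.
0.6 MHz ≤ fs/2 = 3.75 MHz, appears at 0.6 MHz.
12.4 MHz mod fs = 4.9 MHz.
4.9 MHz > fs/2 = 3.75 MHz, folds to fs − 4.9 MHz = 2.6 MHz.
Distinct values: {0.3 MHz, 0.6 MHz, 0.8 MHz, 1.7 MHz, 2.6 MHz}.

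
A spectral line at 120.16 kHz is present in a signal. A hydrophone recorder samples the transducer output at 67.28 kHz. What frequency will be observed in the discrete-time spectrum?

14.4 kHz

120.16 kHz mod fs = 52.88 kHz.
52.88 kHz > fs/2 = 33.64 kHz, folds to fs − 52.88 kHz = 14.4 kHz.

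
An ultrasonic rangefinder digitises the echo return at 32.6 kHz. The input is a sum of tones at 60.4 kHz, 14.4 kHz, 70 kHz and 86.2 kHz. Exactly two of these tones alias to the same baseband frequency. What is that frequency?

4.8 kHz

fs/2 = 16.3 kHz.
60.4 kHz mod fs = 27.8 kHz.
27.8 kHz > fs/2 = 16.3 kHz, folds to fs − 27.8 kHz = 4.8 kHz.
14.4 kHz ≤ fs/2 = 16.3 kHz, passes unchanged.
70 kHz mod fs = 4.8 kHz.
4.8 kHz ≤ fs/2 = 16.3 kHz, appears at 4.8 kHz.
86.2 kHz mod fs = 21 kHz.
21 kHz > fs/2 = 16.3 kHz, folds to fs − 21 kHz = 11.6 kHz.
60.4 kHz and 70 kHz both map to 4.8 kHz.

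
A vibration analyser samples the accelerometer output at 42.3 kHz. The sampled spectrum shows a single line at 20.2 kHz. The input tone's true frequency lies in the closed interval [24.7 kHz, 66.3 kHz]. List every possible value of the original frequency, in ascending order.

62.5 kHz, 64.4 kHz

Frequencies that alias to 20.2 kHz are k·fs ± 20.2 kHz for integer k ≥ 0.
k=0: 20.2 kHz.
k=1: 22.1 kHz, 62.5 kHz.
k=2: 64.4 kHz, 104.8 kHz.
k=3: 106.7 kHz, 147.1 kHz.
Within [24.7 kHz, 66.3 kHz]: 62.5 kHz, 64.4 kHz.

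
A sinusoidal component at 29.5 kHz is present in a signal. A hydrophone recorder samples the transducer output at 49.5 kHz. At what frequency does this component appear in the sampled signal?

29.5 kHz > fs/2 = 24.75 kHz, folds to fs − 29.5 kHz = 20 kHz.

20 kHz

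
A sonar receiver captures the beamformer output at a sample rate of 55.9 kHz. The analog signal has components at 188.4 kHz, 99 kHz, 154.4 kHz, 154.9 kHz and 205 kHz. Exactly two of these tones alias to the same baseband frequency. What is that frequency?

12.8 kHz

fs/2 = 27.95 kHz.
188.4 kHz mod fs = 20.7 kHz.
20.7 kHz ≤ fs/2 = 27.95 kHz, appears at 20.7 kHz.
99 kHz mod fs = 43.1 kHz.
43.1 kHz > fs/2 = 27.95 kHz, folds to fs − 43.1 kHz = 12.8 kHz.
154.4 kHz mod fs = 42.6 kHz.
42.6 kHz > fs/2 = 27.95 kHz, folds to fs − 42.6 kHz = 13.3 kHz.
154.9 kHz mod fs = 43.1 kHz.
43.1 kHz > fs/2 = 27.95 kHz, folds to fs − 43.1 kHz = 12.8 kHz.
205 kHz mod fs = 37.3 kHz.
37.3 kHz > fs/2 = 27.95 kHz, folds to fs − 37.3 kHz = 18.6 kHz.
99 kHz and 154.9 kHz both map to 12.8 kHz.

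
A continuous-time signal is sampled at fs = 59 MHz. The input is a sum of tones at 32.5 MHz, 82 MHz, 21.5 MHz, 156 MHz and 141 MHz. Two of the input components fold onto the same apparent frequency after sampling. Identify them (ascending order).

82 MHz, 141 MHz

fs/2 = 29.5 MHz.
32.5 MHz > fs/2 = 29.5 MHz, folds to fs − 32.5 MHz = 26.5 MHz.
82 MHz mod fs = 23 MHz.
23 MHz ≤ fs/2 = 29.5 MHz, appears at 23 MHz.
21.5 MHz ≤ fs/2 = 29.5 MHz, passes unchanged.
156 MHz mod fs = 38 MHz.
38 MHz > fs/2 = 29.5 MHz, folds to fs − 38 MHz = 21 MHz.
141 MHz mod fs = 23 MHz.
23 MHz ≤ fs/2 = 29.5 MHz, appears at 23 MHz.
82 MHz and 141 MHz both map to 23 MHz.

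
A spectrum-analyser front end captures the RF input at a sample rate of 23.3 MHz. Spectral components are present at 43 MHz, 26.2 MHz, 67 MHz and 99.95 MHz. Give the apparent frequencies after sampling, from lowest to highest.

fs/2 = 11.65 MHz.
43 MHz mod fs = 19.7 MHz.
19.7 MHz > fs/2 = 11.65 MHz, folds to fs − 19.7 MHz = 3.6 MHz.
26.2 MHz mod fs = 2.9 MHz.
2.9 MHz ≤ fs/2 = 11.65 MHz, appears at 2.9 MHz.
67 MHz mod fs = 20.4 MHz.
20.4 MHz > fs/2 = 11.65 MHz, folds to fs − 20.4 MHz = 2.9 MHz.
99.95 MHz mod fs = 6.75 MHz.
6.75 MHz ≤ fs/2 = 11.65 MHz, appears at 6.75 MHz.
Distinct values: {2.9 MHz, 3.6 MHz, 6.75 MHz}.

2.9 MHz, 3.6 MHz, 6.75 MHz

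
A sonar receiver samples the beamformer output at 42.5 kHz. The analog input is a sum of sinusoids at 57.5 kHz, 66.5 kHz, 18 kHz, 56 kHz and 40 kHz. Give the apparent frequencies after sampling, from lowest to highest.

fs/2 = 21.25 kHz.
57.5 kHz mod fs = 15 kHz.
15 kHz ≤ fs/2 = 21.25 kHz, appears at 15 kHz.
66.5 kHz mod fs = 24 kHz.
24 kHz > fs/2 = 21.25 kHz, folds to fs − 24 kHz = 18.5 kHz.
18 kHz ≤ fs/2 = 21.25 kHz, passes unchanged.
56 kHz mod fs = 13.5 kHz.
13.5 kHz ≤ fs/2 = 21.25 kHz, appears at 13.5 kHz.
40 kHz > fs/2 = 21.25 kHz, folds to fs − 40 kHz = 2.5 kHz.
Distinct values: {2.5 kHz, 13.5 kHz, 15 kHz, 18 kHz, 18.5 kHz}.

2.5 kHz, 13.5 kHz, 15 kHz, 18 kHz, 18.5 kHz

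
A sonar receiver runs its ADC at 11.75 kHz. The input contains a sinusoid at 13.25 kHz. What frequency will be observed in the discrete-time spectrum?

13.25 kHz mod fs = 1.5 kHz.
1.5 kHz ≤ fs/2 = 5.875 kHz, appears at 1.5 kHz.

1.5 kHz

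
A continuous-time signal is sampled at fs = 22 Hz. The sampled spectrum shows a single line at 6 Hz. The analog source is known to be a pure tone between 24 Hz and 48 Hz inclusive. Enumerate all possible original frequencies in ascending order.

28 Hz, 38 Hz

Frequencies that alias to 6 Hz are k·fs ± 6 Hz for integer k ≥ 0.
k=0: 6 Hz.
k=1: 16 Hz, 28 Hz.
k=2: 38 Hz, 50 Hz.
k=3: 60 Hz, 72 Hz.
Within [24 Hz, 48 Hz]: 28 Hz, 38 Hz.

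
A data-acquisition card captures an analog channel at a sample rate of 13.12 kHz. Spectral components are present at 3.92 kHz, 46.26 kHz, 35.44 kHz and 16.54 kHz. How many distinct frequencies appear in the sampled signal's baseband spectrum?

3

fs/2 = 6.56 kHz.
3.92 kHz ≤ fs/2 = 6.56 kHz, passes unchanged.
46.26 kHz mod fs = 6.9 kHz.
6.9 kHz > fs/2 = 6.56 kHz, folds to fs − 6.9 kHz = 6.22 kHz.
35.44 kHz mod fs = 9.2 kHz.
9.2 kHz > fs/2 = 6.56 kHz, folds to fs − 9.2 kHz = 3.92 kHz.
16.54 kHz mod fs = 3.42 kHz.
3.42 kHz ≤ fs/2 = 6.56 kHz, appears at 3.42 kHz.
Distinct values: {3.42 kHz, 3.92 kHz, 6.22 kHz} → 3.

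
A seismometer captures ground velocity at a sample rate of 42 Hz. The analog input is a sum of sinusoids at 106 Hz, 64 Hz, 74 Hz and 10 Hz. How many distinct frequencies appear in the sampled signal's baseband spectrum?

fs/2 = 21 Hz.
106 Hz mod fs = 22 Hz.
22 Hz > fs/2 = 21 Hz, folds to fs − 22 Hz = 20 Hz.
64 Hz mod fs = 22 Hz.
22 Hz > fs/2 = 21 Hz, folds to fs − 22 Hz = 20 Hz.
74 Hz mod fs = 32 Hz.
32 Hz > fs/2 = 21 Hz, folds to fs − 32 Hz = 10 Hz.
10 Hz ≤ fs/2 = 21 Hz, passes unchanged.
Distinct values: {10 Hz, 20 Hz} → 2.

2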